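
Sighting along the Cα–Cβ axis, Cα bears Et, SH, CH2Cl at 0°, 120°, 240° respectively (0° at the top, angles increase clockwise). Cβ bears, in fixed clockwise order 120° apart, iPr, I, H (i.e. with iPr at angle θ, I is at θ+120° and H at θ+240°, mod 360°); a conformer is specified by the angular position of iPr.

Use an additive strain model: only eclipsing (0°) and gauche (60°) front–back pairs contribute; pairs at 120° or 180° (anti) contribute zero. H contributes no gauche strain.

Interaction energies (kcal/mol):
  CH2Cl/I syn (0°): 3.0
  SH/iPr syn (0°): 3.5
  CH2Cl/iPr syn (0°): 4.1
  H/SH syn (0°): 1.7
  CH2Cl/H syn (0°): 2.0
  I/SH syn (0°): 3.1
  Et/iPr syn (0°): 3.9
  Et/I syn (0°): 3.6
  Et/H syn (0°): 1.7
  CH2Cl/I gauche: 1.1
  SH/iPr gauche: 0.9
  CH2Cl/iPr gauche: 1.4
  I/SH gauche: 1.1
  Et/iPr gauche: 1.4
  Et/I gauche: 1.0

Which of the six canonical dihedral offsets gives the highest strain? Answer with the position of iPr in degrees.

iPr at 0° (eclipsed): Et(0°)/iPr(0°) eclipsed 3.9; SH(120°)/I(120°) eclipsed 3.1; CH2Cl(240°)/H(240°) eclipsed 2.0 → 9.0 kcal/mol.
iPr at 60° (staggered): Et(0°)/iPr(60°) gauche 1.4; SH(120°)/iPr(60°) gauche 0.9; SH(120°)/I(180°) gauche 1.1; CH2Cl(240°)/I(180°) gauche 1.1 → 4.5 kcal/mol.
iPr at 120° (eclipsed): Et(0°)/H(0°) eclipsed 1.7; SH(120°)/iPr(120°) eclipsed 3.5; CH2Cl(240°)/I(240°) eclipsed 3.0 → 8.2 kcal/mol.
iPr at 180° (staggered): Et(0°)/I(300°) gauche 1.0; SH(120°)/iPr(180°) gauche 0.9; CH2Cl(240°)/iPr(180°) gauche 1.4; CH2Cl(240°)/I(300°) gauche 1.1 → 4.4 kcal/mol.
iPr at 240° (eclipsed): Et(0°)/I(0°) eclipsed 3.6; SH(120°)/H(120°) eclipsed 1.7; CH2Cl(240°)/iPr(240°) eclipsed 4.1 → 9.4 kcal/mol.
iPr at 300° (staggered): Et(0°)/iPr(300°) gauche 1.4; Et(0°)/I(60°) gauche 1.0; SH(120°)/I(60°) gauche 1.1; CH2Cl(240°)/iPr(300°) gauche 1.4 → 4.9 kcal/mol.
The maximum (9.4 kcal/mol) occurs with iPr at 240°.

240°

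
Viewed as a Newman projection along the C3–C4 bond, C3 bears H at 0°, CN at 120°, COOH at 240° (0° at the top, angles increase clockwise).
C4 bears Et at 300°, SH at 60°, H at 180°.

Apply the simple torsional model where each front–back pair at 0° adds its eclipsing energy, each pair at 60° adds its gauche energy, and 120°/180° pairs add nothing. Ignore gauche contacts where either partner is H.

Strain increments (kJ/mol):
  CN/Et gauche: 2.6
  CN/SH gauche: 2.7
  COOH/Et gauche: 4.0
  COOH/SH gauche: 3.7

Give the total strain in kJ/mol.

6.7 kJ/mol

This conformer (staggered): CN(120°)/SH(60°) gauche 2.7; COOH(240°)/Et(300°) gauche 4.0 → 6.7 kJ/mol.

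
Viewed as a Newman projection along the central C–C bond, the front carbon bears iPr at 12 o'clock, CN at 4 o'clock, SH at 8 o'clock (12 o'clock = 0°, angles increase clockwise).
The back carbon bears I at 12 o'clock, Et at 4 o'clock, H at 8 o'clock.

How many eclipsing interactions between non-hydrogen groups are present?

2

Non-H eclipsing pairs: iPr(0°)/I(0°); CN(120°)/Et(120°) — 2 interactions.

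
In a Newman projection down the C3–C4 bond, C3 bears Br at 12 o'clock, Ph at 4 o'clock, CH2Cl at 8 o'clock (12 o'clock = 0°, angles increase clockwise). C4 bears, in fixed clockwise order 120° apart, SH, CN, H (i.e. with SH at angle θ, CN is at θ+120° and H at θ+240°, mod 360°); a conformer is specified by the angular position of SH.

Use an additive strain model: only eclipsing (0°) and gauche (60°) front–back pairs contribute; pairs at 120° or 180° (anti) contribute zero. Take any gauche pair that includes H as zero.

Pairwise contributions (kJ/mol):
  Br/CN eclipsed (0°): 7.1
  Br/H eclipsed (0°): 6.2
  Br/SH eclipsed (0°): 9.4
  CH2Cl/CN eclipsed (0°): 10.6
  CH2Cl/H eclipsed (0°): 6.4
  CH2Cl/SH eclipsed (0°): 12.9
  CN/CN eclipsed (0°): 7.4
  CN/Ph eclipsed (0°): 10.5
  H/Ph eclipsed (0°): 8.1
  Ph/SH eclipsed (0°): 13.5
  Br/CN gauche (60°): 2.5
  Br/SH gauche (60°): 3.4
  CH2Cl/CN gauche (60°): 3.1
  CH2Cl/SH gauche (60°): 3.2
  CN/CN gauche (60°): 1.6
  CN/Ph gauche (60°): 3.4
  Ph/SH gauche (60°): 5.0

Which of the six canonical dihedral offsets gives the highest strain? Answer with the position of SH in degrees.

120°

SH at 0° (eclipsed): Br(0°)/SH(0°) eclipsed 9.4; Ph(120°)/CN(120°) eclipsed 10.5; CH2Cl(240°)/H(240°) eclipsed 6.4 → 26.3 kJ/mol.
SH at 60° (staggered): Br(0°)/SH(60°) gauche 3.4; Ph(120°)/SH(60°) gauche 5.0; Ph(120°)/CN(180°) gauche 3.4; CH2Cl(240°)/CN(180°) gauche 3.1 → 14.9 kJ/mol.
SH at 120° (eclipsed): Br(0°)/H(0°) eclipsed 6.2; Ph(120°)/SH(120°) eclipsed 13.5; CH2Cl(240°)/CN(240°) eclipsed 10.6 → 30.3 kJ/mol.
SH at 180° (staggered): Br(0°)/CN(300°) gauche 2.5; Ph(120°)/SH(180°) gauche 5.0; CH2Cl(240°)/SH(180°) gauche 3.2; CH2Cl(240°)/CN(300°) gauche 3.1 → 13.8 kJ/mol.
SH at 240° (eclipsed): Br(0°)/CN(0°) eclipsed 7.1; Ph(120°)/H(120°) eclipsed 8.1; CH2Cl(240°)/SH(240°) eclipsed 12.9 → 28.1 kJ/mol.
SH at 300° (staggered): Br(0°)/SH(300°) gauche 3.4; Br(0°)/CN(60°) gauche 2.5; Ph(120°)/CN(60°) gauche 3.4; CH2Cl(240°)/SH(300°) gauche 3.2 → 12.5 kJ/mol.
The maximum (30.3 kJ/mol) occurs with SH at 120°.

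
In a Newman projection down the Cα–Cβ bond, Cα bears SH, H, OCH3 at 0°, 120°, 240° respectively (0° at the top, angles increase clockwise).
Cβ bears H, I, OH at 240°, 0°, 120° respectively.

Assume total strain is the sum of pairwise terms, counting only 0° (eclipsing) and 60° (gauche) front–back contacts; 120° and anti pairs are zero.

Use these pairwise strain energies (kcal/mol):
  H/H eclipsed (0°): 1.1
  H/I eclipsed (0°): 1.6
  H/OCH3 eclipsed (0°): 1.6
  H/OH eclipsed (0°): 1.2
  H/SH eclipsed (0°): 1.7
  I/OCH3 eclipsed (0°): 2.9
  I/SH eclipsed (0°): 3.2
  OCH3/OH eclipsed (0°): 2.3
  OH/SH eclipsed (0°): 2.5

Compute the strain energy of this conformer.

This conformer (eclipsed): SH(0°)/I(0°) eclipsed 3.2; H(120°)/OH(120°) eclipsed 1.2; OCH3(240°)/H(240°) eclipsed 1.6 → 6.0 kcal/mol.

6.0 kcal/mol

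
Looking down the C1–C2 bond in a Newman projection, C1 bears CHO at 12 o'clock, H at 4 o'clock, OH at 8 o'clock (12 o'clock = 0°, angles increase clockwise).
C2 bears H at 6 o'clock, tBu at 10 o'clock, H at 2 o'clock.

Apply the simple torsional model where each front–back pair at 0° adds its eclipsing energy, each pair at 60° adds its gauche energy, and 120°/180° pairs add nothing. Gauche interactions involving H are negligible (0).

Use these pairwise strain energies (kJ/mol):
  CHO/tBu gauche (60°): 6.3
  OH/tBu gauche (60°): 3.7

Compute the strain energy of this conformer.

10.0 kJ/mol

This conformer (staggered): CHO–tBu gauche, OH–tBu gauche; 6.3 + 3.7 = 10.0 kJ/mol.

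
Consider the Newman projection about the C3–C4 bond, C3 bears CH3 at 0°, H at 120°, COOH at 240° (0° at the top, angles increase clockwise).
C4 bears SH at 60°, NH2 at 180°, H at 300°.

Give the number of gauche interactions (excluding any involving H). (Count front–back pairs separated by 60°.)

Non-H gauche pairs: CH3(0°)/SH(60°); COOH(240°)/NH2(180°) — 2 interactions.

2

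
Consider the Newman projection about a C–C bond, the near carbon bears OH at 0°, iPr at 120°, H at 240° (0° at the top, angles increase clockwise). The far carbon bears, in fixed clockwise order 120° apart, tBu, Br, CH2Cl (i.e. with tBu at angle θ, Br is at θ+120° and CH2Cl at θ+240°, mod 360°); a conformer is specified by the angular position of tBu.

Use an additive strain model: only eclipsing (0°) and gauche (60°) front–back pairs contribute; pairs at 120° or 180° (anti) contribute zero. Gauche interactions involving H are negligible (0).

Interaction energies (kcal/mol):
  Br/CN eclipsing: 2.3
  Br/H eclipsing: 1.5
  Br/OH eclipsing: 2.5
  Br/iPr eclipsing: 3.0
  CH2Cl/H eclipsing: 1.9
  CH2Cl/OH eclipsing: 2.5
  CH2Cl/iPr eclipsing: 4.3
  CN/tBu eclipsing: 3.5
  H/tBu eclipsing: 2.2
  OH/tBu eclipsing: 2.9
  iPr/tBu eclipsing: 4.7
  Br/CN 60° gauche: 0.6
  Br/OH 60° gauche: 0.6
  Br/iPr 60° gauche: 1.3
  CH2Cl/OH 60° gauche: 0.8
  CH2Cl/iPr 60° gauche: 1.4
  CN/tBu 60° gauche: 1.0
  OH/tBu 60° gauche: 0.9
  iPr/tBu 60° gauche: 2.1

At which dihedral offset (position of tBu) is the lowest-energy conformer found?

300°

tBu at 0° is eclipsed. OH at 0° is eclipsed with tBu at 0° (2.9); iPr at 120° is eclipsed with Br at 120° (3.0); H at 240° is eclipsed with CH2Cl at 240° (1.9). Total 7.8 kcal/mol.
tBu at 60° is staggered. OH at 0° is gauche with tBu at 60° (0.9); OH at 0° is gauche with CH2Cl at 300° (0.8); iPr at 120° is gauche with tBu at 60° (2.1); iPr at 120° is gauche with Br at 180° (1.3). Total 5.1 kcal/mol.
tBu at 120° is eclipsed. OH at 0° is eclipsed with CH2Cl at 0° (2.5); iPr at 120° is eclipsed with tBu at 120° (4.7); H at 240° is eclipsed with Br at 240° (1.5). Total 8.7 kcal/mol.
tBu at 180° is staggered. OH at 0° is gauche with Br at 300° (0.6); OH at 0° is gauche with CH2Cl at 60° (0.8); iPr at 120° is gauche with tBu at 180° (2.1); iPr at 120° is gauche with CH2Cl at 60° (1.4). Total 4.9 kcal/mol.
tBu at 240° is eclipsed. OH at 0° is eclipsed with Br at 0° (2.5); iPr at 120° is eclipsed with CH2Cl at 120° (4.3); H at 240° is eclipsed with tBu at 240° (2.2). Total 9.0 kcal/mol.
tBu at 300° is staggered. OH at 0° is gauche with tBu at 300° (0.9); OH at 0° is gauche with Br at 60° (0.6); iPr at 120° is gauche with Br at 60° (1.3); iPr at 120° is gauche with CH2Cl at 180° (1.4). Total 4.2 kcal/mol.
The minimum (4.2 kcal/mol) occurs with tBu at 300°.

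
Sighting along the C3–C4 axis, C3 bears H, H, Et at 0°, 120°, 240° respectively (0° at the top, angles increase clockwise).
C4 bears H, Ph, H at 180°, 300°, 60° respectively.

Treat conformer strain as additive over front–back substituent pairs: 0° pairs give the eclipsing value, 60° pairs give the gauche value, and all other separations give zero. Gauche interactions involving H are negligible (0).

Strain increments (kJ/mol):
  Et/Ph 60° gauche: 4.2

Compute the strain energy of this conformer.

4.2 kJ/mol

This conformer is staggered. Et at 240° is gauche with Ph at 300° (4.2). Total 4.2 kJ/mol.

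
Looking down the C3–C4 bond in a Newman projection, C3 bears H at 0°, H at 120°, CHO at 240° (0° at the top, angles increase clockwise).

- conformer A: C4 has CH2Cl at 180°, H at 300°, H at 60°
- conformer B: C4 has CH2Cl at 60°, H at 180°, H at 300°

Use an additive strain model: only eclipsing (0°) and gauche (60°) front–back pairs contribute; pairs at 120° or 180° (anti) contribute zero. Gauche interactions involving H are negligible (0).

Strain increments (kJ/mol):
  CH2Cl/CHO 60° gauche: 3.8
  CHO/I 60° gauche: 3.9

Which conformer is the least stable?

A (staggered): CHO–CH2Cl gauche; 3.8 = 3.8 kJ/mol.
B (staggered): no non-H gauche contacts → 0.0 kJ/mol.
A has the highest total (3.8 kJ/mol).

A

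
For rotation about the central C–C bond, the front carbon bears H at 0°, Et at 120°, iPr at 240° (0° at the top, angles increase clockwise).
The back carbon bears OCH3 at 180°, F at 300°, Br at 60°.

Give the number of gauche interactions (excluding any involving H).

Non-H gauche pairs: Et(120°)/OCH3(180°); Et(120°)/Br(60°); iPr(240°)/OCH3(180°); iPr(240°)/F(300°) — 4 interactions.

4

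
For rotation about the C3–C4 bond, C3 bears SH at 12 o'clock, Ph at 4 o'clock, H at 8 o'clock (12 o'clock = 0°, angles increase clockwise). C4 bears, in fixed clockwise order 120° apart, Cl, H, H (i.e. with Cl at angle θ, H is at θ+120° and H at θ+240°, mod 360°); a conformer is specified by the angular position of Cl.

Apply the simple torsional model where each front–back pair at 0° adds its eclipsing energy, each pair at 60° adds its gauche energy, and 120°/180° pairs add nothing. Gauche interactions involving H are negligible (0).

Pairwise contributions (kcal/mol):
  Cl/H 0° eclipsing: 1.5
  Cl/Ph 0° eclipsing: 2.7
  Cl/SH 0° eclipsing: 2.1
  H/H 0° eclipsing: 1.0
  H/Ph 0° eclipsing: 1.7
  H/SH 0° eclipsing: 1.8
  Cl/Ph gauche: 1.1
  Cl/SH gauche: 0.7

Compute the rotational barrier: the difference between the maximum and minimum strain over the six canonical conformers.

4.8 kcal/mol

Cl at 0° (eclipsed): SH(0°)/Cl(0°) eclipsed 2.1; Ph(120°)/H(120°) eclipsed 1.7; H(240°)/H(240°) eclipsed 1.0 → 4.8 kcal/mol.
Cl at 60° (staggered): SH(0°)/Cl(60°) gauche 0.7; Ph(120°)/Cl(60°) gauche 1.1 → 1.8 kcal/mol.
Cl at 120° (eclipsed): SH(0°)/H(0°) eclipsed 1.8; Ph(120°)/Cl(120°) eclipsed 2.7; H(240°)/H(240°) eclipsed 1.0 → 5.5 kcal/mol.
Cl at 180° (staggered): Ph(120°)/Cl(180°) gauche 1.1 → 1.1 kcal/mol.
Cl at 240° (eclipsed): SH(0°)/H(0°) eclipsed 1.8; Ph(120°)/H(120°) eclipsed 1.7; H(240°)/Cl(240°) eclipsed 1.5 → 5.0 kcal/mol.
Cl at 300° (staggered): SH(0°)/Cl(300°) gauche 0.7 → 0.7 kcal/mol.
Max at 120° (5.5 kcal/mol), min at 300° (0.7 kcal/mol); barrier = 4.8 kcal/mol.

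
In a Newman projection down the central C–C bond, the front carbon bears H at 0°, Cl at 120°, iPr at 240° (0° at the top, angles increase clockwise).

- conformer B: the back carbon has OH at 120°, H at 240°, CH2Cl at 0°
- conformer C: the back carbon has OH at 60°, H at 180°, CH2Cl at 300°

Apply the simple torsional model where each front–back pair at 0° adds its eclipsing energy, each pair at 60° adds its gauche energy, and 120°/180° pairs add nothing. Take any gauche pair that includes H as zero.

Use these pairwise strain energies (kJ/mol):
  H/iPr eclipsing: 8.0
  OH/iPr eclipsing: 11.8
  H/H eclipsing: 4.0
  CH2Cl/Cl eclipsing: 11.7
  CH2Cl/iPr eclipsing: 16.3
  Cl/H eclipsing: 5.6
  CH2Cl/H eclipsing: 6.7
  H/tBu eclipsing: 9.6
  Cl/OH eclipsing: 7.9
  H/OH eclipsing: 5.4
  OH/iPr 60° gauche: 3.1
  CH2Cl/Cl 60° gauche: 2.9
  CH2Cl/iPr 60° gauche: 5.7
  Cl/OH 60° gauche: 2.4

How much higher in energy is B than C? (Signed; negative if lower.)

+14.5 kJ/mol

B (eclipsed): H–CH2Cl eclipsed, Cl–OH eclipsed, iPr–H eclipsed; 6.7 + 7.9 + 8.0 = 22.6 kJ/mol.
C (staggered): Cl–OH gauche, iPr–CH2Cl gauche; 2.4 + 5.7 = 8.1 kJ/mol.
E(B) − E(C) = 22.6 − 8.1 = +14.5 kJ/mol.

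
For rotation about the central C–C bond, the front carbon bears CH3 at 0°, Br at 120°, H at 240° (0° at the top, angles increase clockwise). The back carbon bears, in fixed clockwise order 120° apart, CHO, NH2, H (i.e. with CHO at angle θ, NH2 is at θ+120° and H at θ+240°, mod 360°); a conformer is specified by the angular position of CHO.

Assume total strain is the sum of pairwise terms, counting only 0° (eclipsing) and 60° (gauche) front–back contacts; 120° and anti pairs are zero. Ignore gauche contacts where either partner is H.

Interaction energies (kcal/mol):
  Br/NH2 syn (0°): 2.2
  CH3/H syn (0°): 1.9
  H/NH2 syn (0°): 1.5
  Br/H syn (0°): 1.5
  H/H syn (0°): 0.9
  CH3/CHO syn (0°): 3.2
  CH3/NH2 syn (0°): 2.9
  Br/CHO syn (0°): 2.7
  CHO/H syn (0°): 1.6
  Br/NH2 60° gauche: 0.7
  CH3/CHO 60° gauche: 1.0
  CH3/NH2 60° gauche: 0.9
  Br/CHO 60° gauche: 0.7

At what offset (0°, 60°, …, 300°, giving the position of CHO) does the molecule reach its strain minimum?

180°

CHO at 0° (eclipsed): CH3–CHO eclipsed, Br–NH2 eclipsed, H–H eclipsed; 3.2 + 2.2 + 0.9 = 6.3 kcal/mol.
CHO at 60° (staggered): CH3–CHO gauche, Br–CHO gauche, Br–NH2 gauche; 1.0 + 0.7 + 0.7 = 2.4 kcal/mol.
CHO at 120° (eclipsed): CH3–H eclipsed, Br–CHO eclipsed, H–NH2 eclipsed; 1.9 + 2.7 + 1.5 = 6.1 kcal/mol.
CHO at 180° (staggered): CH3–NH2 gauche, Br–CHO gauche; 0.9 + 0.7 = 1.6 kcal/mol.
CHO at 240° (eclipsed): CH3–NH2 eclipsed, Br–H eclipsed, H–CHO eclipsed; 2.9 + 1.5 + 1.6 = 6.0 kcal/mol.
CHO at 300° (staggered): CH3–CHO gauche, CH3–NH2 gauche, Br–NH2 gauche; 1.0 + 0.9 + 0.7 = 2.6 kcal/mol.
The minimum (1.6 kcal/mol) occurs with CHO at 180°.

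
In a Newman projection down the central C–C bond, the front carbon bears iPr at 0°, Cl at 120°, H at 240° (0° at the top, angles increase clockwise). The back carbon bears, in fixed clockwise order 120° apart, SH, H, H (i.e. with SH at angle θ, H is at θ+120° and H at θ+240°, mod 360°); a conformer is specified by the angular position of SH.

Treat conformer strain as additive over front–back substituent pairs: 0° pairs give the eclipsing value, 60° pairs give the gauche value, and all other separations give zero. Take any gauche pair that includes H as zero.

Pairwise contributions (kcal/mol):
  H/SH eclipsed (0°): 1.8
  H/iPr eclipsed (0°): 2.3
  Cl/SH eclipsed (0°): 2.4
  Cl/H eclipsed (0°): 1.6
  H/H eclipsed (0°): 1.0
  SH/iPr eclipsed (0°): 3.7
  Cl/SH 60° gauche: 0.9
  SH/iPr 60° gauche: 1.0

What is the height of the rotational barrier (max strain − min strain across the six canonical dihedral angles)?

5.4 kcal/mol

SH at 0° (eclipsed): iPr(0°)/SH(0°) eclipsed 3.7; Cl(120°)/H(120°) eclipsed 1.6; H(240°)/H(240°) eclipsed 1.0 → 6.3 kcal/mol.
SH at 60° (staggered): iPr(0°)/SH(60°) gauche 1.0; Cl(120°)/SH(60°) gauche 0.9 → 1.9 kcal/mol.
SH at 120° (eclipsed): iPr(0°)/H(0°) eclipsed 2.3; Cl(120°)/SH(120°) eclipsed 2.4; H(240°)/H(240°) eclipsed 1.0 → 5.7 kcal/mol.
SH at 180° (staggered): Cl(120°)/SH(180°) gauche 0.9 → 0.9 kcal/mol.
SH at 240° (eclipsed): iPr(0°)/H(0°) eclipsed 2.3; Cl(120°)/H(120°) eclipsed 1.6; H(240°)/SH(240°) eclipsed 1.8 → 5.7 kcal/mol.
SH at 300° (staggered): iPr(0°)/SH(300°) gauche 1.0 → 1.0 kcal/mol.
Max at 0° (6.3 kcal/mol), min at 180° (0.9 kcal/mol); barrier = 5.4 kcal/mol.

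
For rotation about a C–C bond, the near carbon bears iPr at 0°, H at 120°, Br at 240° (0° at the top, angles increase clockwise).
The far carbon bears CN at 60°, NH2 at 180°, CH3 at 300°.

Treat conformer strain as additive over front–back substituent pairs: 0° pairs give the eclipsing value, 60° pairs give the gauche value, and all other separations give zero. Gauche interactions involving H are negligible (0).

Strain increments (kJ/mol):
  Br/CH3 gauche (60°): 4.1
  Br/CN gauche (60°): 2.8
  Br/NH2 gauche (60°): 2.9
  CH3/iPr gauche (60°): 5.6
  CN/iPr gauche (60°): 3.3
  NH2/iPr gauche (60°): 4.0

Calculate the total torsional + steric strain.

15.9 kJ/mol

This conformer (staggered): iPr–CN gauche, iPr–CH3 gauche, Br–NH2 gauche, Br–CH3 gauche; 3.3 + 5.6 + 2.9 + 4.1 = 15.9 kJ/mol.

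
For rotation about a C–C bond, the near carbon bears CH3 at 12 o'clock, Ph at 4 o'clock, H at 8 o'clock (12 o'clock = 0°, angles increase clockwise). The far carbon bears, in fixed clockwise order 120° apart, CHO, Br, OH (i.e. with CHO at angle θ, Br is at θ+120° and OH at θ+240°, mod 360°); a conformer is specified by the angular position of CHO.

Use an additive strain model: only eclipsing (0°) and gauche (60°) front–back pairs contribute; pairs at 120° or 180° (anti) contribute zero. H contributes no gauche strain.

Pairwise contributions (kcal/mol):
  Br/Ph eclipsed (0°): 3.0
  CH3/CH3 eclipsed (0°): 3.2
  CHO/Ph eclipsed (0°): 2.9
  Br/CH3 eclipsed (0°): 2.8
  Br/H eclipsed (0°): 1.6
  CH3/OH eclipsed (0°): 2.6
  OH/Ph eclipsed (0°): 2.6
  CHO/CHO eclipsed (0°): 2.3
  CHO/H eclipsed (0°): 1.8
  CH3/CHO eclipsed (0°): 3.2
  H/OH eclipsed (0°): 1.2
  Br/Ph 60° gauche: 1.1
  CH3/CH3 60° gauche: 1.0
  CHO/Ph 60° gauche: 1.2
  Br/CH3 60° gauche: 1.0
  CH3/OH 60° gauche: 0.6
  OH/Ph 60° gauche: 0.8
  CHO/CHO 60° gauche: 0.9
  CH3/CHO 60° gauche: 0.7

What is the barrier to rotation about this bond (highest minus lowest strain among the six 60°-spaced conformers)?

CHO at 0° (eclipsed): CH3–CHO eclipsed, Ph–Br eclipsed, H–OH eclipsed; 3.2 + 3.0 + 1.2 = 7.4 kcal/mol.
CHO at 60° (staggered): CH3–CHO gauche, CH3–OH gauche, Ph–CHO gauche, Ph–Br gauche; 0.7 + 0.6 + 1.2 + 1.1 = 3.6 kcal/mol.
CHO at 120° (eclipsed): CH3–OH eclipsed, Ph–CHO eclipsed, H–Br eclipsed; 2.6 + 2.9 + 1.6 = 7.1 kcal/mol.
CHO at 180° (staggered): CH3–Br gauche, CH3–OH gauche, Ph–CHO gauche, Ph–OH gauche; 1.0 + 0.6 + 1.2 + 0.8 = 3.6 kcal/mol.
CHO at 240° (eclipsed): CH3–Br eclipsed, Ph–OH eclipsed, H–CHO eclipsed; 2.8 + 2.6 + 1.8 = 7.2 kcal/mol.
CHO at 300° (staggered): CH3–CHO gauche, CH3–Br gauche, Ph–Br gauche, Ph–OH gauche; 0.7 + 1.0 + 1.1 + 0.8 = 3.6 kcal/mol.
Max at 0° (7.4 kcal/mol), min at 60° (3.6 kcal/mol); barrier = 3.8 kcal/mol.

3.8 kcal/mol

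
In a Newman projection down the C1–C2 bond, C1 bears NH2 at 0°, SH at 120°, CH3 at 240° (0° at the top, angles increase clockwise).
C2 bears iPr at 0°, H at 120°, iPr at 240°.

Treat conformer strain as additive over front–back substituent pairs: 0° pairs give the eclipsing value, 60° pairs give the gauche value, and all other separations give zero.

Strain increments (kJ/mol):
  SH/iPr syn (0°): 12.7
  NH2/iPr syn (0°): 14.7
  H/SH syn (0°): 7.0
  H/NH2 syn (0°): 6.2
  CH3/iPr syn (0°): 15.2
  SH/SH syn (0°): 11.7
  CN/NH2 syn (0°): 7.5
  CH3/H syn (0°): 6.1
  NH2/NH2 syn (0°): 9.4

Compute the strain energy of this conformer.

36.9 kJ/mol

This conformer (eclipsed): NH2–iPr eclipsed, SH–H eclipsed, CH3–iPr eclipsed; 14.7 + 7.0 + 15.2 = 36.9 kJ/mol.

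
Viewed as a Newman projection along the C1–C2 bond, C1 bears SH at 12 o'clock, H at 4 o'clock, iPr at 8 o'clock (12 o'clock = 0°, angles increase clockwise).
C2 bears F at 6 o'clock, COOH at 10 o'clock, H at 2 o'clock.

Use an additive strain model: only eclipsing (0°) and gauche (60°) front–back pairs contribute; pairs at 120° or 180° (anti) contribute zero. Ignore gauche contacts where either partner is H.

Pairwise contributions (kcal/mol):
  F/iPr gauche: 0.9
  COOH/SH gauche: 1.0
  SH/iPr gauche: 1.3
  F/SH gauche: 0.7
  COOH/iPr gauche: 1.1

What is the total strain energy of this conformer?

3.0 kcal/mol

This conformer (staggered): SH–COOH gauche, iPr–F gauche, iPr–COOH gauche; 1.0 + 0.9 + 1.1 = 3.0 kcal/mol.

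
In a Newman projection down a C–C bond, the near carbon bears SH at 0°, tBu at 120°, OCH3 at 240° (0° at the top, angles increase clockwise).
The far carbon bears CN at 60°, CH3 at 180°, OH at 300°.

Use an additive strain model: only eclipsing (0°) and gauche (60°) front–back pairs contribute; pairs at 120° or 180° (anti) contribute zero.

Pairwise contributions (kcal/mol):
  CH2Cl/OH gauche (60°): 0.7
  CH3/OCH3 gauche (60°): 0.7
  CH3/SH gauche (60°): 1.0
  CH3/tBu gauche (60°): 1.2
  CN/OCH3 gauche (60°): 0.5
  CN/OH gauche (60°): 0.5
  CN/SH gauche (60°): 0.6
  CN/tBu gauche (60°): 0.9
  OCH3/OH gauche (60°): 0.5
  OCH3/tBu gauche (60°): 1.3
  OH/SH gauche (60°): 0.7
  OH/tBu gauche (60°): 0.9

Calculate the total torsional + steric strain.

4.6 kcal/mol

This conformer (staggered): SH–CN gauche, SH–OH gauche, tBu–CN gauche, tBu–CH3 gauche, OCH3–CH3 gauche, OCH3–OH gauche; 0.6 + 0.7 + 0.9 + 1.2 + 0.7 + 0.5 = 4.6 kcal/mol.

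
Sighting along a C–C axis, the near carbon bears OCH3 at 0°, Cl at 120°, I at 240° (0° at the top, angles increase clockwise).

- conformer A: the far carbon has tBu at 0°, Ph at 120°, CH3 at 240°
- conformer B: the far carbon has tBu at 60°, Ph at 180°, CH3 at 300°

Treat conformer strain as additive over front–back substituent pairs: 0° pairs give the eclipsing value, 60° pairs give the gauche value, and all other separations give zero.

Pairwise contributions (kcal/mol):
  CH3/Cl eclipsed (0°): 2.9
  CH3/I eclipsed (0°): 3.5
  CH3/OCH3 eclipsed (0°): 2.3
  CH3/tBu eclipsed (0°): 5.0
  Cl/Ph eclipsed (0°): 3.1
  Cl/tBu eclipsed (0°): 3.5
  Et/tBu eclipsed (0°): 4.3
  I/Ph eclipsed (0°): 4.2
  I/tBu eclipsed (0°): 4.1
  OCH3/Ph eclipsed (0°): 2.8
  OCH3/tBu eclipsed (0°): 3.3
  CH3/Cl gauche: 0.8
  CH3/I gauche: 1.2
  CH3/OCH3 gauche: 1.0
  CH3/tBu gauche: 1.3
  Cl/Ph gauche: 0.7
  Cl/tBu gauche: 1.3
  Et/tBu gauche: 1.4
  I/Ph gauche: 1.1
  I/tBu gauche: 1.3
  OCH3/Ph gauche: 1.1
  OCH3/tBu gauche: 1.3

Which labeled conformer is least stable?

A (eclipsed): OCH3–tBu eclipsed, Cl–Ph eclipsed, I–CH3 eclipsed; 3.3 + 3.1 + 3.5 = 9.9 kcal/mol.
B (staggered): OCH3–tBu gauche, OCH3–CH3 gauche, Cl–tBu gauche, Cl–Ph gauche, I–Ph gauche, I–CH3 gauche; 1.3 + 1.0 + 1.3 + 0.7 + 1.1 + 1.2 = 6.6 kcal/mol.
A has the highest total (9.9 kcal/mol).

A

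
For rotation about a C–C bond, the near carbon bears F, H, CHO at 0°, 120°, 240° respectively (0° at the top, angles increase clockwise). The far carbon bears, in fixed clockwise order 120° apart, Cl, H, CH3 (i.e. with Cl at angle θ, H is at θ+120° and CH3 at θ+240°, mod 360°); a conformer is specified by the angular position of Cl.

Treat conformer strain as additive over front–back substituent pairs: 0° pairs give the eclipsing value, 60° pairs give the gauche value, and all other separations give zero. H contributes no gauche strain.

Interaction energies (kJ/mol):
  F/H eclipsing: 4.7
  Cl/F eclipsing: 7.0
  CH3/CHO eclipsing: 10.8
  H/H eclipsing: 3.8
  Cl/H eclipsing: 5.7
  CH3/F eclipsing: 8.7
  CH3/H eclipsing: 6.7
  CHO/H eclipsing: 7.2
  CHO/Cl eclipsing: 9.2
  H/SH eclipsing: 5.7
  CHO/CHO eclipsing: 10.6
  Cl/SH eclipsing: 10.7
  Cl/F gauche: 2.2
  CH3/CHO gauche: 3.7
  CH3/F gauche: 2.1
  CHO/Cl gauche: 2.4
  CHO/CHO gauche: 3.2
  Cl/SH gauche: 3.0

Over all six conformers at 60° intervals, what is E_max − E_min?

17.1 kJ/mol

Cl at 0° (eclipsed): F–Cl eclipsed, H–H eclipsed, CHO–CH3 eclipsed; 7.0 + 3.8 + 10.8 = 21.6 kJ/mol.
Cl at 60° (staggered): F–Cl gauche, F–CH3 gauche, CHO–CH3 gauche; 2.2 + 2.1 + 3.7 = 8.0 kJ/mol.
Cl at 120° (eclipsed): F–CH3 eclipsed, H–Cl eclipsed, CHO–H eclipsed; 8.7 + 5.7 + 7.2 = 21.6 kJ/mol.
Cl at 180° (staggered): F–CH3 gauche, CHO–Cl gauche; 2.1 + 2.4 = 4.5 kJ/mol.
Cl at 240° (eclipsed): F–H eclipsed, H–CH3 eclipsed, CHO–Cl eclipsed; 4.7 + 6.7 + 9.2 = 20.6 kJ/mol.
Cl at 300° (staggered): F–Cl gauche, CHO–Cl gauche, CHO–CH3 gauche; 2.2 + 2.4 + 3.7 = 8.3 kJ/mol.
Max at 0° (21.6 kJ/mol), min at 180° (4.5 kJ/mol); barrier = 17.1 kJ/mol.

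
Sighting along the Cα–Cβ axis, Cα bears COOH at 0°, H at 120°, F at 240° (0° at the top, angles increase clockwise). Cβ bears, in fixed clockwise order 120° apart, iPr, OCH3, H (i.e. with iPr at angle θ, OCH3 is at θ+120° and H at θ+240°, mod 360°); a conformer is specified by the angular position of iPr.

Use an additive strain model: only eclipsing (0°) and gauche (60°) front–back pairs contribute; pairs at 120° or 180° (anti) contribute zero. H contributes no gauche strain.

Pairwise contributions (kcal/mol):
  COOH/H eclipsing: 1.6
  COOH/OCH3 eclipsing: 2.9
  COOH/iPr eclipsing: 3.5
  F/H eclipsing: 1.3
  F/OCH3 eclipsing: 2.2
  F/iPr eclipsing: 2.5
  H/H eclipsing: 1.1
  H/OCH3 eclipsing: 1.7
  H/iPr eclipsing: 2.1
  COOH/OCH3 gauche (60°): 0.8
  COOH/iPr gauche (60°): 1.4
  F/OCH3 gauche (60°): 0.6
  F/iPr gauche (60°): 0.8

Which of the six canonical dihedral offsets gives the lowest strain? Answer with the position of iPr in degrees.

60°

iPr at 0° is eclipsed. COOH at 0° is eclipsed with iPr at 0° (3.5); H at 120° is eclipsed with OCH3 at 120° (1.7); F at 240° is eclipsed with H at 240° (1.3). Total 6.5 kcal/mol.
iPr at 60° is staggered. COOH at 0° is gauche with iPr at 60° (1.4); F at 240° is gauche with OCH3 at 180° (0.6). Total 2.0 kcal/mol.
iPr at 120° is eclipsed. COOH at 0° is eclipsed with H at 0° (1.6); H at 120° is eclipsed with iPr at 120° (2.1); F at 240° is eclipsed with OCH3 at 240° (2.2). Total 5.9 kcal/mol.
iPr at 180° is staggered. COOH at 0° is gauche with OCH3 at 300° (0.8); F at 240° is gauche with iPr at 180° (0.8); F at 240° is gauche with OCH3 at 300° (0.6). Total 2.2 kcal/mol.
iPr at 240° is eclipsed. COOH at 0° is eclipsed with OCH3 at 0° (2.9); H at 120° is eclipsed with H at 120° (1.1); F at 240° is eclipsed with iPr at 240° (2.5). Total 6.5 kcal/mol.
iPr at 300° is staggered. COOH at 0° is gauche with iPr at 300° (1.4); COOH at 0° is gauche with OCH3 at 60° (0.8); F at 240° is gauche with iPr at 300° (0.8). Total 3.0 kcal/mol.
The minimum (2.0 kcal/mol) occurs with iPr at 60°.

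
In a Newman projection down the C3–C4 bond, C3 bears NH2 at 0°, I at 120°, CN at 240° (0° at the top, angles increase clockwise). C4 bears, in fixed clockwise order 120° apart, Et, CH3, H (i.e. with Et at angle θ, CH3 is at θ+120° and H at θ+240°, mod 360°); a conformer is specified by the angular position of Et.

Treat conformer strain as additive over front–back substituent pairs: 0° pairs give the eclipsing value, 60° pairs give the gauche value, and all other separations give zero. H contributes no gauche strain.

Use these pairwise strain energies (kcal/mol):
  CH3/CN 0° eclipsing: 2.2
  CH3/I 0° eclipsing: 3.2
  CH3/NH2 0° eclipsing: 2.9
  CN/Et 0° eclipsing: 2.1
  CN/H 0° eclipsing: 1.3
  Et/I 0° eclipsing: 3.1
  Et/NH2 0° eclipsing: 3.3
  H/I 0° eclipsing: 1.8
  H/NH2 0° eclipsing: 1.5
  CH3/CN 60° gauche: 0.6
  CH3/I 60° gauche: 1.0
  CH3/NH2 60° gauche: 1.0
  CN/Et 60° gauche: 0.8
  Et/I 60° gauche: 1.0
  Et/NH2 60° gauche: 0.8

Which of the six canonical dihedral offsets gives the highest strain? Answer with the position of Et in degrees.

0°

Et at 0° is eclipsed. NH2 at 0° is eclipsed with Et at 0° (3.3); I at 120° is eclipsed with CH3 at 120° (3.2); CN at 240° is eclipsed with H at 240° (1.3). Total 7.8 kcal/mol.
Et at 60° is staggered. NH2 at 0° is gauche with Et at 60° (0.8); I at 120° is gauche with Et at 60° (1.0); I at 120° is gauche with CH3 at 180° (1.0); CN at 240° is gauche with CH3 at 180° (0.6). Total 3.4 kcal/mol.
Et at 120° is eclipsed. NH2 at 0° is eclipsed with H at 0° (1.5); I at 120° is eclipsed with Et at 120° (3.1); CN at 240° is eclipsed with CH3 at 240° (2.2). Total 6.8 kcal/mol.
Et at 180° is staggered. NH2 at 0° is gauche with CH3 at 300° (1.0); I at 120° is gauche with Et at 180° (1.0); CN at 240° is gauche with Et at 180° (0.8); CN at 240° is gauche with CH3 at 300° (0.6). Total 3.4 kcal/mol.
Et at 240° is eclipsed. NH2 at 0° is eclipsed with CH3 at 0° (2.9); I at 120° is eclipsed with H at 120° (1.8); CN at 240° is eclipsed with Et at 240° (2.1). Total 6.8 kcal/mol.
Et at 300° is staggered. NH2 at 0° is gauche with Et at 300° (0.8); NH2 at 0° is gauche with CH3 at 60° (1.0); I at 120° is gauche with CH3 at 60° (1.0); CN at 240° is gauche with Et at 300° (0.8). Total 3.6 kcal/mol.
The maximum (7.8 kcal/mol) occurs with Et at 0°.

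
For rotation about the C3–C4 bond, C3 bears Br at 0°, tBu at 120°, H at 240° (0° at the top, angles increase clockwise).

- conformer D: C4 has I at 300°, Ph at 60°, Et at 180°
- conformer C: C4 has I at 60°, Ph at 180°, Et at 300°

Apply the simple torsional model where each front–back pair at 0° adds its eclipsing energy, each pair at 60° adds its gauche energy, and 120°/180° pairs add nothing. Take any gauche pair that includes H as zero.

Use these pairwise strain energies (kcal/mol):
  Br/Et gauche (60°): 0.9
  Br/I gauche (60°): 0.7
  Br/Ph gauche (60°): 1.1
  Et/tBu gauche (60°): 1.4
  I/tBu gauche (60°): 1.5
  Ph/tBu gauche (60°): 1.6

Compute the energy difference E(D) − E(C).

D is staggered. Br at 0° is gauche with I at 300° (0.7); Br at 0° is gauche with Ph at 60° (1.1); tBu at 120° is gauche with Ph at 60° (1.6); tBu at 120° is gauche with Et at 180° (1.4). Total 4.8 kcal/mol.
C is staggered. Br at 0° is gauche with I at 60° (0.7); Br at 0° is gauche with Et at 300° (0.9); tBu at 120° is gauche with I at 60° (1.5); tBu at 120° is gauche with Ph at 180° (1.6). Total 4.7 kcal/mol.
E(D) − E(C) = 4.8 − 4.7 = +0.1 kcal/mol.

+0.1 kcal/mol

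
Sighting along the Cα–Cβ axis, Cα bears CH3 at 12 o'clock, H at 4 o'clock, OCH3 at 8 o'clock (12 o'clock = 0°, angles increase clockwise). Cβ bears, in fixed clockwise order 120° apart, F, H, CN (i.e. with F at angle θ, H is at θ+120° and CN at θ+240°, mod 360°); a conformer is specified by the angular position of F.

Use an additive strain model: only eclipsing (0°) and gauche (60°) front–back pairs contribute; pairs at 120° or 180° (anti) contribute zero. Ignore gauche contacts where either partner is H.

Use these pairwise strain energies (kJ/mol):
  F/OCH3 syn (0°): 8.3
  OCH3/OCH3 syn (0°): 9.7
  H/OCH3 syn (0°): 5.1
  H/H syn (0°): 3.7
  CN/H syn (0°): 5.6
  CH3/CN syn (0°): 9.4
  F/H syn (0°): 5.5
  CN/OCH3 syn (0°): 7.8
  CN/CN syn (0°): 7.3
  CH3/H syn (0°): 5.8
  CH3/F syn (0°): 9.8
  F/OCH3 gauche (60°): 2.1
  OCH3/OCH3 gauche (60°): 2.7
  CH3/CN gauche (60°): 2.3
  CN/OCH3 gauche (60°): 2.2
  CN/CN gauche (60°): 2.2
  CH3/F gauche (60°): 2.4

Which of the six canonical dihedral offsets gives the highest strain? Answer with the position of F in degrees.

0°

F at 0° (eclipsed): CH3(0°)/F(0°) eclipsed 9.8; H(120°)/H(120°) eclipsed 3.7; OCH3(240°)/CN(240°) eclipsed 7.8 → 21.3 kJ/mol.
F at 60° (staggered): CH3(0°)/F(60°) gauche 2.4; CH3(0°)/CN(300°) gauche 2.3; OCH3(240°)/CN(300°) gauche 2.2 → 6.9 kJ/mol.
F at 120° (eclipsed): CH3(0°)/CN(0°) eclipsed 9.4; H(120°)/F(120°) eclipsed 5.5; OCH3(240°)/H(240°) eclipsed 5.1 → 20.0 kJ/mol.
F at 180° (staggered): CH3(0°)/CN(60°) gauche 2.3; OCH3(240°)/F(180°) gauche 2.1 → 4.4 kJ/mol.
F at 240° (eclipsed): CH3(0°)/H(0°) eclipsed 5.8; H(120°)/CN(120°) eclipsed 5.6; OCH3(240°)/F(240°) eclipsed 8.3 → 19.7 kJ/mol.
F at 300° (staggered): CH3(0°)/F(300°) gauche 2.4; OCH3(240°)/F(300°) gauche 2.1; OCH3(240°)/CN(180°) gauche 2.2 → 6.7 kJ/mol.
The maximum (21.3 kJ/mol) occurs with F at 0°.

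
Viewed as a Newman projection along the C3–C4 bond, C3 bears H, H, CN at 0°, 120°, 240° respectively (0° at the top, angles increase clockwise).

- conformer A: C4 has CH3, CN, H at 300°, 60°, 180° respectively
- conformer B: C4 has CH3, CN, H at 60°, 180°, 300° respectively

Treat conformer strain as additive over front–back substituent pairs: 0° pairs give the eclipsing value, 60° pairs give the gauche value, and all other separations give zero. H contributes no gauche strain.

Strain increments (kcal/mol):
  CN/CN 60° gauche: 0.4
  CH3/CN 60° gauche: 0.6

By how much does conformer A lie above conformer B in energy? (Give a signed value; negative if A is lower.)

+0.2 kcal/mol

A (staggered): CN(240°)/CH3(300°) gauche 0.6 → 0.6 kcal/mol.
B (staggered): CN(240°)/CN(180°) gauche 0.4 → 0.4 kcal/mol.
E(A) − E(B) = 0.6 − 0.4 = +0.2 kcal/mol.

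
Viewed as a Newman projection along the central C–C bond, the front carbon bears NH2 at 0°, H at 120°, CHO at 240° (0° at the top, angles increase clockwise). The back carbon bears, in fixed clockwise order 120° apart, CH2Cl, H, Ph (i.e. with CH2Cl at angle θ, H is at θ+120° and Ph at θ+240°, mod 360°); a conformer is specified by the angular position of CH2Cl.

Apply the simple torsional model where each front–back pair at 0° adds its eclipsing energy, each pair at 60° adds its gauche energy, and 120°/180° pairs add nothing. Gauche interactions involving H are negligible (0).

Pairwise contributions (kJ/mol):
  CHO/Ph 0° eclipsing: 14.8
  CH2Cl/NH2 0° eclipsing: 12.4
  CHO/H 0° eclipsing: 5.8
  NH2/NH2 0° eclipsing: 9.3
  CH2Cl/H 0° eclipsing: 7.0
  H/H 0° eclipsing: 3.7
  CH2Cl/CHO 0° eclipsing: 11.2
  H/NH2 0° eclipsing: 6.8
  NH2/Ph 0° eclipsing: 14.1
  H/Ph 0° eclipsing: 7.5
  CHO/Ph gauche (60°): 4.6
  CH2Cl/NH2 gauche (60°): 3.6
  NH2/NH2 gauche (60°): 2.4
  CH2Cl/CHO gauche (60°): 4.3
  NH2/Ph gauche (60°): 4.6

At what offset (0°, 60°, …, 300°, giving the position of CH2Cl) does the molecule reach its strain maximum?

CH2Cl at 0° (eclipsed): NH2(0°)/CH2Cl(0°) eclipsed 12.4; H(120°)/H(120°) eclipsed 3.7; CHO(240°)/Ph(240°) eclipsed 14.8 → 30.9 kJ/mol.
CH2Cl at 60° (staggered): NH2(0°)/CH2Cl(60°) gauche 3.6; NH2(0°)/Ph(300°) gauche 4.6; CHO(240°)/Ph(300°) gauche 4.6 → 12.8 kJ/mol.
CH2Cl at 120° (eclipsed): NH2(0°)/Ph(0°) eclipsed 14.1; H(120°)/CH2Cl(120°) eclipsed 7.0; CHO(240°)/H(240°) eclipsed 5.8 → 26.9 kJ/mol.
CH2Cl at 180° (staggered): NH2(0°)/Ph(60°) gauche 4.6; CHO(240°)/CH2Cl(180°) gauche 4.3 → 8.9 kJ/mol.
CH2Cl at 240° (eclipsed): NH2(0°)/H(0°) eclipsed 6.8; H(120°)/Ph(120°) eclipsed 7.5; CHO(240°)/CH2Cl(240°) eclipsed 11.2 → 25.5 kJ/mol.
CH2Cl at 300° (staggered): NH2(0°)/CH2Cl(300°) gauche 3.6; CHO(240°)/CH2Cl(300°) gauche 4.3; CHO(240°)/Ph(180°) gauche 4.6 → 12.5 kJ/mol.
The maximum (30.9 kJ/mol) occurs with CH2Cl at 0°.

0°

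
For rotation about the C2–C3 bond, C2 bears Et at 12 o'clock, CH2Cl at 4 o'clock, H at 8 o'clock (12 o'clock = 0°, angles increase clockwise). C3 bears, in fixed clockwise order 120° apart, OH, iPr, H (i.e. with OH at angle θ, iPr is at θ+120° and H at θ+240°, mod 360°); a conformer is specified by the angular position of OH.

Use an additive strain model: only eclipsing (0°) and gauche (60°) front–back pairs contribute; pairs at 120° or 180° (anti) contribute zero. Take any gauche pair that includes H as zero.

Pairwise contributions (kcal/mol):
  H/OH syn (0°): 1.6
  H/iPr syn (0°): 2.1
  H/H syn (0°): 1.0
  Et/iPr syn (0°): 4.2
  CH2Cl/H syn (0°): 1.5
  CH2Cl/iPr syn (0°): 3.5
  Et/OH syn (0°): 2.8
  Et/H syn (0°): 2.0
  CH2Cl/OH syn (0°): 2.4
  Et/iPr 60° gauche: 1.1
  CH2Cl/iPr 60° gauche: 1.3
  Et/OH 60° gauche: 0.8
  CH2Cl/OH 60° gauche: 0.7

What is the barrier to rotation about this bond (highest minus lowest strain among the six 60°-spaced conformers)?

5.5 kcal/mol

OH at 0° (eclipsed): Et(0°)/OH(0°) eclipsed 2.8; CH2Cl(120°)/iPr(120°) eclipsed 3.5; H(240°)/H(240°) eclipsed 1.0 → 7.3 kcal/mol.
OH at 60° (staggered): Et(0°)/OH(60°) gauche 0.8; CH2Cl(120°)/OH(60°) gauche 0.7; CH2Cl(120°)/iPr(180°) gauche 1.3 → 2.8 kcal/mol.
OH at 120° (eclipsed): Et(0°)/H(0°) eclipsed 2.0; CH2Cl(120°)/OH(120°) eclipsed 2.4; H(240°)/iPr(240°) eclipsed 2.1 → 6.5 kcal/mol.
OH at 180° (staggered): Et(0°)/iPr(300°) gauche 1.1; CH2Cl(120°)/OH(180°) gauche 0.7 → 1.8 kcal/mol.
OH at 240° (eclipsed): Et(0°)/iPr(0°) eclipsed 4.2; CH2Cl(120°)/H(120°) eclipsed 1.5; H(240°)/OH(240°) eclipsed 1.6 → 7.3 kcal/mol.
OH at 300° (staggered): Et(0°)/OH(300°) gauche 0.8; Et(0°)/iPr(60°) gauche 1.1; CH2Cl(120°)/iPr(60°) gauche 1.3 → 3.2 kcal/mol.
Max at 0° (7.3 kcal/mol), min at 180° (1.8 kcal/mol); barrier = 5.5 kcal/mol.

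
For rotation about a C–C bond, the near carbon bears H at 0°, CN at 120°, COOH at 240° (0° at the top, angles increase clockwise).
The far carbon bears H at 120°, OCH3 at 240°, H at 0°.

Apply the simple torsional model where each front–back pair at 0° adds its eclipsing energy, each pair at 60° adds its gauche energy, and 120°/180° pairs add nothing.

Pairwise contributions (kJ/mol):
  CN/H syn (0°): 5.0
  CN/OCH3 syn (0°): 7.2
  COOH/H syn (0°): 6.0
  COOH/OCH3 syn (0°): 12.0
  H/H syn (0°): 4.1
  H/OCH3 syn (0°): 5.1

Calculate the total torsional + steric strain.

This conformer (eclipsed): H–H eclipsed, CN–H eclipsed, COOH–OCH3 eclipsed; 4.1 + 5.0 + 12.0 = 21.1 kJ/mol.

21.1 kJ/mol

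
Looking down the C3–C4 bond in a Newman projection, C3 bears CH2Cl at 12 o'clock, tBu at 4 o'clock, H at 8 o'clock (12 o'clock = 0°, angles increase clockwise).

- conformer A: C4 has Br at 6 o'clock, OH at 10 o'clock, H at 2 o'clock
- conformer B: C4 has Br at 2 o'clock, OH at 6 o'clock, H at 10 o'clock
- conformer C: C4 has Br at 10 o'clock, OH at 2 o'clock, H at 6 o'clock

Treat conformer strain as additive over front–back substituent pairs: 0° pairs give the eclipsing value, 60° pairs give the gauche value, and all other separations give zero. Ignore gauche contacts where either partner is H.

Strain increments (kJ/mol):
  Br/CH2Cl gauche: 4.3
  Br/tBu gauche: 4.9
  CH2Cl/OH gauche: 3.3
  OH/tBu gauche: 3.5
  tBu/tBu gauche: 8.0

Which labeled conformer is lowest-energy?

A (staggered): CH2Cl(0°)/OH(300°) gauche 3.3; tBu(120°)/Br(180°) gauche 4.9 → 8.2 kJ/mol.
B (staggered): CH2Cl(0°)/Br(60°) gauche 4.3; tBu(120°)/Br(60°) gauche 4.9; tBu(120°)/OH(180°) gauche 3.5 → 12.7 kJ/mol.
C (staggered): CH2Cl(0°)/Br(300°) gauche 4.3; CH2Cl(0°)/OH(60°) gauche 3.3; tBu(120°)/OH(60°) gauche 3.5 → 11.1 kJ/mol.
A has the lowest total (8.2 kJ/mol).

A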